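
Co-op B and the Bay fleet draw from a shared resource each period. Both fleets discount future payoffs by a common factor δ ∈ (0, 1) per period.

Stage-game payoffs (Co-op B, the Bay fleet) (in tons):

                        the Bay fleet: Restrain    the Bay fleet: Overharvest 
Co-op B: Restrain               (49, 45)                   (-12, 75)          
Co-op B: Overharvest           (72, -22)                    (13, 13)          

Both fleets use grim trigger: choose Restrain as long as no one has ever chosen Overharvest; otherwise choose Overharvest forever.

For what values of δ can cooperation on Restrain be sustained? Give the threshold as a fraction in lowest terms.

15/31

For Co-op B: deviation gain 72−49 = 23, per-period punishment loss 49−13 = 36. IC gives δ ≥ 23/59.
For the Bay fleet: gain 30, loss 32 per period, so δ ≥ 30/62 = 15/31.
The tighter constraint is the Bay fleet's, so cooperation needs δ ≥ 15/31.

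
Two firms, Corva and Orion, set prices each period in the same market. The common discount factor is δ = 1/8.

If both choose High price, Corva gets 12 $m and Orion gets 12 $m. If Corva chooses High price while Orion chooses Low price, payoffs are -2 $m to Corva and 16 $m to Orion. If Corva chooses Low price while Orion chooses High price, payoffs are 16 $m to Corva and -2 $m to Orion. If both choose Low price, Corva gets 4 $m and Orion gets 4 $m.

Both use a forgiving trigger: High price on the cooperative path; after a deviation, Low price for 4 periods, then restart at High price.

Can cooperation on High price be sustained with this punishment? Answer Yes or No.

No

Comparing payoff streams over the 5 periods until play realigns: cooperate → 12(1+δ+…+δ^4); deviate → 16 + 4(δ+…+δ^4).
Cooperation is sustained iff (12−4)(δ+…+δ^4) ≥ 16−12.
δ+…+δ^4 = 1/8·(1−(1/8)^4)/(1−1/8) = 0.1428, and (16−12)/(12−4) = 0.5000.
0.1428 < 0.5000, so cooperation is not sustainable.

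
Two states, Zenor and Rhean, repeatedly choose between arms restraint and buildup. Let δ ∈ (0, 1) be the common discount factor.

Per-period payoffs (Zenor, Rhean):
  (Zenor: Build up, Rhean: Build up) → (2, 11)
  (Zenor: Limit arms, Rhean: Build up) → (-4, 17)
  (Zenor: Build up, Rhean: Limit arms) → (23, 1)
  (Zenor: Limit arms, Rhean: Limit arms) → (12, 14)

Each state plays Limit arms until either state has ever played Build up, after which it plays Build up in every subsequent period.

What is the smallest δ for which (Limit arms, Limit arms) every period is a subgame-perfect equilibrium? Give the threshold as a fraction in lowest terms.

11/21

Zenor's threshold: (23−12)/(23−2) = 11/21.
Rhean's threshold: (17−14)/(17−11) = 1/2.
11/21 > 1/2, so Zenor binds and δ* = 11/21.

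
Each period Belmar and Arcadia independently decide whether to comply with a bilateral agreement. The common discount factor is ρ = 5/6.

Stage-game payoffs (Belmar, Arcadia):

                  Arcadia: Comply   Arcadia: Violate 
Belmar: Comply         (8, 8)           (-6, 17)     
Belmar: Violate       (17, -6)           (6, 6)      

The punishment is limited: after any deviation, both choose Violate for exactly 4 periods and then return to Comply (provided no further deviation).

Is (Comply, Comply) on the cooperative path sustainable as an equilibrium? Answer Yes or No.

No

IC: ρ+…+ρ^4 ≥ (17−8)/(8−6) = 9/2.
At ρ = 5/6: partial sum = 2.5887 < 4.5000. Cooperation not sustainable.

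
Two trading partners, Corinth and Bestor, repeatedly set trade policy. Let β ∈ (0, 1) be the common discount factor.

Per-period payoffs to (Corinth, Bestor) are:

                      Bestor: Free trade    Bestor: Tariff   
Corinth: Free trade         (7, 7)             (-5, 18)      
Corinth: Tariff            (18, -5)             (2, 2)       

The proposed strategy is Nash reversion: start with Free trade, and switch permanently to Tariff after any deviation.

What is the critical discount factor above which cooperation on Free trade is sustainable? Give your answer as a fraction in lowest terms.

11/16

One-period gain from deviating is 18 − 7 = 11. The loss is 7 − 2 = 5 in every subsequent period, with present value 5·β/(1−β).
Deviation is unprofitable when 5·β/(1−β) ≥ 11, i.e. β/(1−β) ≥ 11/5.
Equivalently β ≥ 11/(11+5) = 11/16.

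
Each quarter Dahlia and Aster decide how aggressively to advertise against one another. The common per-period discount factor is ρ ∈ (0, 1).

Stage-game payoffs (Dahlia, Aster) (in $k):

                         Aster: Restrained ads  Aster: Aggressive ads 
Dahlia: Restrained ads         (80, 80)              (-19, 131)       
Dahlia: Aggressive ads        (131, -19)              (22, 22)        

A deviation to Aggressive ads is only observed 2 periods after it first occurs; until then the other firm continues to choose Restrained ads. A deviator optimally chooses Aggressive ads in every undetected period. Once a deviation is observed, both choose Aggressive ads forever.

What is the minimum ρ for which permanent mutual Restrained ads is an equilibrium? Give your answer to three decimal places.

Deviating for the 2 undetected periods gains 131−80 = 51 per period over cooperation, then loses 80−22 = 58 per period forever once punishment starts.
Gain: 51(1 + ρ + … + ρ^1); loss: 58·ρ^2/(1−ρ).
No profitable deviation ⇔ 51(1−ρ^2) ≤ 58·ρ^2, i.e. ρ^2 ≥ 51/(51+58) = 51/109.
Hence ρ ≥ (51/109)^(1/2) ≈ 0.684.

0.684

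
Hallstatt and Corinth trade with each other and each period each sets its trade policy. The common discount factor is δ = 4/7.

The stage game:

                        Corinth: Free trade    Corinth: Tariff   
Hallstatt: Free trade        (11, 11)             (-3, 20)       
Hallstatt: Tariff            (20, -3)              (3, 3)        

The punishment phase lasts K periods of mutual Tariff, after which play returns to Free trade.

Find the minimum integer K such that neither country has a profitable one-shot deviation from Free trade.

No profitable deviation requires (11−3)(δ+…+δ^K) ≥ 20−11, i.e. δ+…+δ^K ≥ 9/8 ≈ 1.1250.
With δ = 4/7, the partial sums are K=1: 0.5714, K=2: 0.8980, K=3: 1.0845, K=4: 1.1912.
K = 4 is the first length at which the sum reaches 1.1250.

4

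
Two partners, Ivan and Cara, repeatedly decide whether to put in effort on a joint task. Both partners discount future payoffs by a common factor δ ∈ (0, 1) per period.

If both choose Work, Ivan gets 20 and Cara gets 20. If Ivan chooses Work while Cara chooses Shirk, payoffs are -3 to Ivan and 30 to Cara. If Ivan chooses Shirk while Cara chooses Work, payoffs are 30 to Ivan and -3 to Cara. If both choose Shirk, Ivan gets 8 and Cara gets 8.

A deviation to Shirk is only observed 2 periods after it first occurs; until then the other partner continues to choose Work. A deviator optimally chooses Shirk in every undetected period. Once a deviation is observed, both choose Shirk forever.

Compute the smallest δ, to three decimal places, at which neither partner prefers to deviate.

Deviating for the 2 undetected periods gains 30−20 = 10 per period over cooperation, then loses 20−8 = 12 per period forever once punishment starts.
Gain: 10(1 + δ + … + δ^1); loss: 12·δ^2/(1−δ).
No profitable deviation ⇔ 10(1−δ^2) ≤ 12·δ^2, i.e. δ^2 ≥ 10/(10+12) = 5/11.
Hence δ ≥ (5/11)^(1/2) ≈ 0.674.

0.674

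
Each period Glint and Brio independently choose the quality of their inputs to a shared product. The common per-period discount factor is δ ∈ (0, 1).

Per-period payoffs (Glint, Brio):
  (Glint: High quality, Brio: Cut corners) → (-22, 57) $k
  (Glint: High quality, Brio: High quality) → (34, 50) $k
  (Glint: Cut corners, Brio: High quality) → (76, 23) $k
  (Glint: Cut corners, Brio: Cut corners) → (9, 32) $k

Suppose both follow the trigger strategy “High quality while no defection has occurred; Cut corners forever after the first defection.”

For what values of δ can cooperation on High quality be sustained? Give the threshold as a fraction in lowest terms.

Glint's threshold: (76−34)/(76−9) = 42/67.
Brio's threshold: (57−50)/(57−32) = 7/25.
42/67 > 7/25, so Glint binds and δ* = 42/67.

42/67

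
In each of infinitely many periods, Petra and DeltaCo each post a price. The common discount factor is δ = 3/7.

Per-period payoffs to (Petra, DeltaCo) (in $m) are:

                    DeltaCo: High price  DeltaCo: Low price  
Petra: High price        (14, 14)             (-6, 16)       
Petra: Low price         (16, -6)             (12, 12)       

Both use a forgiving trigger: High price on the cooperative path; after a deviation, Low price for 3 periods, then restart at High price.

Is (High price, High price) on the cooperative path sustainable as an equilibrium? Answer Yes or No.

IC: δ+…+δ^3 ≥ (16−14)/(14−12) = 1.
At δ = 3/7: partial sum = 0.6910 < 1.0000. Cooperation not sustainable.

No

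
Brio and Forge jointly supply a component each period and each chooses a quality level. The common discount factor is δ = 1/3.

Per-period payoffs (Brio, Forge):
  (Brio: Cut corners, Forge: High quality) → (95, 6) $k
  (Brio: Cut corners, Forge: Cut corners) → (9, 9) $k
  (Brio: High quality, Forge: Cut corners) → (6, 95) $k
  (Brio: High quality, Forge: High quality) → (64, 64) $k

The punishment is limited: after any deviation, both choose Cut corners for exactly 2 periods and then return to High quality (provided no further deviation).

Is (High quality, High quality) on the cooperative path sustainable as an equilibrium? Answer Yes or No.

No

IC: δ+…+δ^2 ≥ (95−64)/(64−9) = 31/55.
At δ = 1/3: partial sum = 0.4444 < 0.5636. Cooperation not sustainable.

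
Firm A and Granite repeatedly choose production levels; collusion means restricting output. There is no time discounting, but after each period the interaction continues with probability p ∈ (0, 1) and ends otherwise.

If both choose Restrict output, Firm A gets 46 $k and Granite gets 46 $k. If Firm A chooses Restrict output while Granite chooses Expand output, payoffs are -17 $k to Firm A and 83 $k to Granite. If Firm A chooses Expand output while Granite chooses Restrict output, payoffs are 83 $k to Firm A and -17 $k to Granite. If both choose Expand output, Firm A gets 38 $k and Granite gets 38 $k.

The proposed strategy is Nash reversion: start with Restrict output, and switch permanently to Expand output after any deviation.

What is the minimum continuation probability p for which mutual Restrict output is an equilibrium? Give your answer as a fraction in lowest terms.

37/45

Expected cooperation value is 46 + p·46 + p²·46 + … = 46/(1−p); deviation gives 83 + p·38/(1−p).
46 ≥ 83(1−p) + 38p ⇒ 45p ≥ 37 ⇒ p ≥ 37/45.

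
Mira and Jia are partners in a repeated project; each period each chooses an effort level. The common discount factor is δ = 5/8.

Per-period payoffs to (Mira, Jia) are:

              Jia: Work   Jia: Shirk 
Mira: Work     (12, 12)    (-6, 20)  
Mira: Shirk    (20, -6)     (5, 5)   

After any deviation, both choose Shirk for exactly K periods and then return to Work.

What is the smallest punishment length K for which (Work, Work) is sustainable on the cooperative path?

3

IC: δ(1−δ^K)/(1−δ) ≥ (20−12)/(12−5) = 8/7.
With δ = 5/8: need 1 − δ^K ≥ 8/7·(1−5/8)/(5/8), i.e. δ^K ≤ 0.3143.
Since (5/8)^2 = 0.3906 and (5/8)^3 = 0.2441, the smallest such K is 3.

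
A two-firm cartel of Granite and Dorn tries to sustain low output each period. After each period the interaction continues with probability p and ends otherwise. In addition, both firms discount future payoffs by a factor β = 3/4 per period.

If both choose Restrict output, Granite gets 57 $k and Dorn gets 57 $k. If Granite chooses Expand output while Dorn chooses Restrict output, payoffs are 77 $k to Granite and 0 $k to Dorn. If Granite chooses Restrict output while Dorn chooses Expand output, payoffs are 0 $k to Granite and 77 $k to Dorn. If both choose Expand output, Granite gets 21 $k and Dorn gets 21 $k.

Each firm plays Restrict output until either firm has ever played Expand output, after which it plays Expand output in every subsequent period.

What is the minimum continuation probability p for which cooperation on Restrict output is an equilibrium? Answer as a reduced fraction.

10/21

Expected continuation weight on next period's payoff is β·p = 3/4·p, which plays the role of the discount factor.
Cooperation requires 3/4·p ≥ (77−57)/(77−21) = 5/14, hence p ≥ 10/21.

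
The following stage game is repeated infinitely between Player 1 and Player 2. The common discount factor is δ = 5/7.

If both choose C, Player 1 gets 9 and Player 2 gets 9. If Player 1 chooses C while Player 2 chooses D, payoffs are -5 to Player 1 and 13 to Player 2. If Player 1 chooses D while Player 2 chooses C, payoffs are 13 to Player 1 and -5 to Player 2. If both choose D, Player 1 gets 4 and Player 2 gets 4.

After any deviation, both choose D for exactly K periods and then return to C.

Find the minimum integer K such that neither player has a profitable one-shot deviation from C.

Need Σ_{k=1}^{K} δ^k ≥ (13−9)/(9−4) = 0.8000 at δ = 5/7.
At K = 1 the sum is 0.7143 < 0.8000; at K = 2 it is 1.2245 ≥ 0.8000.
So the minimum punishment length is K = 2.

2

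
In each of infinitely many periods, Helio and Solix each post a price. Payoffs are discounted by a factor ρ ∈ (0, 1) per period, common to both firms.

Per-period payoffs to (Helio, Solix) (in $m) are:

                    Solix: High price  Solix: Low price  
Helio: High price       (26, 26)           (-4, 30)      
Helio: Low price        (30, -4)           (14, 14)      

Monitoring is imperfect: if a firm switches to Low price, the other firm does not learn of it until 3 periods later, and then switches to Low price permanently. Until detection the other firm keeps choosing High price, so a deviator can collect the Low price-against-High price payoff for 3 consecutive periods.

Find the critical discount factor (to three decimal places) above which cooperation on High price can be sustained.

The best deviation is to choose Low price for all 3 undetected periods, earning 30 each, then 14 forever once detected.
Deviation value: 30(1−ρ^3)/(1−ρ) + 14ρ^3/(1−ρ); cooperation value: 26/(1−ρ).
IC: 26 ≥ 30(1−ρ^3) + 14ρ^3 = 30 − 16ρ^3.
So ρ^3 ≥ 4/16 = 1/4, giving ρ ≥ (1/4)^(1/3) ≈ 0.630.

0.630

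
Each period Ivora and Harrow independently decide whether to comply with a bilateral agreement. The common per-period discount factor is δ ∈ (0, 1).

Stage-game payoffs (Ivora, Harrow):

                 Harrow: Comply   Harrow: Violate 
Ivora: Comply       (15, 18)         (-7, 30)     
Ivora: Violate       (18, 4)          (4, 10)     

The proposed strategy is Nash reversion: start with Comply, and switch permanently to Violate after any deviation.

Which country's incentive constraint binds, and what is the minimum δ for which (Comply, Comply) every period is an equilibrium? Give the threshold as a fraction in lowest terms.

Harrow; δ ≥ 3/5

For Ivora: deviation gain 18−15 = 3, per-period punishment loss 15−4 = 11. IC gives δ ≥ 3/14.
For Harrow: gain 12, loss 8 per period, so δ ≥ 12/20 = 3/5.
The tighter constraint is Harrow's, so cooperation needs δ ≥ 3/5.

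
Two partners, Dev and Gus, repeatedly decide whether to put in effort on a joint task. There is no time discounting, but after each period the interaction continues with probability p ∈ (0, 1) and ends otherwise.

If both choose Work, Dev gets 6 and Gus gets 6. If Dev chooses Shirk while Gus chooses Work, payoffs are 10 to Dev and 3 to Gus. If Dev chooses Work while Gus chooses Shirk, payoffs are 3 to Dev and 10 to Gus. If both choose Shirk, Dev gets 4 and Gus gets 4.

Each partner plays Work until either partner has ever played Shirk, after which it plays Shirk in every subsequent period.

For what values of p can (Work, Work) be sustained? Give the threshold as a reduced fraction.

Expected cooperation value is 6 + p·6 + p²·6 + … = 6/(1−p); deviation gives 10 + p·4/(1−p).
6 ≥ 10(1−p) + 4p ⇒ 6p ≥ 4 ⇒ p ≥ 4/6 = 2/3.

2/3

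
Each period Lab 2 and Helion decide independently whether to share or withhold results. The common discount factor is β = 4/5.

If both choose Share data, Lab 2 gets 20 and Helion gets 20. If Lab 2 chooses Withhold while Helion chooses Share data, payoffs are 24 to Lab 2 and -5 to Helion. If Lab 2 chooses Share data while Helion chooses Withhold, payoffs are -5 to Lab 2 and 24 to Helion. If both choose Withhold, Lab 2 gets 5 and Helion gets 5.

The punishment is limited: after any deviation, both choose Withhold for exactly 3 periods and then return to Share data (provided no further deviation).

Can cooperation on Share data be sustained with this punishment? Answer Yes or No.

IC: β+…+β^3 ≥ (24−20)/(20−5) = 4/15.
At β = 4/5: partial sum = 1.9520 ≥ 0.2667. Cooperation sustainable.

Yes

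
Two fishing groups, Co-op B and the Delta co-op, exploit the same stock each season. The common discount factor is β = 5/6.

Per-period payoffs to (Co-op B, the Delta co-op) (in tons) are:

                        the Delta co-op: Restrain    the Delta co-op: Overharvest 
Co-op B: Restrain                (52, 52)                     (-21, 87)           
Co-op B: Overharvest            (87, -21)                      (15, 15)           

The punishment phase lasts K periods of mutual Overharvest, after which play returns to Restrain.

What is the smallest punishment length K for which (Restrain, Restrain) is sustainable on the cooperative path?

2

Need Σ_{k=1}^{K} β^k ≥ (87−52)/(52−15) = 0.9459 at β = 5/6.
At K = 1 the sum is 0.8333 < 0.9459; at K = 2 it is 1.5278 ≥ 0.9459.
So the minimum punishment length is K = 2.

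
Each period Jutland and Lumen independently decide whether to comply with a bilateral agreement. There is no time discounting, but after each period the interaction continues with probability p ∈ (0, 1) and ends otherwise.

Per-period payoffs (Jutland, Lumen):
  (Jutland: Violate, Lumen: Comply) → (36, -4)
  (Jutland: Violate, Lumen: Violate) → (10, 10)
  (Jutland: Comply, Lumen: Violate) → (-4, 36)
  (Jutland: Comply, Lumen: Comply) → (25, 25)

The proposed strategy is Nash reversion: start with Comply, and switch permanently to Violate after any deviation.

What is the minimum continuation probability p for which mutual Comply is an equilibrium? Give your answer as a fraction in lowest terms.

11/26

With no time discounting, the continuation probability p plays the role of the discount factor.
Grim-trigger IC: 25/(1−p) ≥ 36 + 10p/(1−p) ⇒ p ≥ (36−25)/(36−10) = 11/26.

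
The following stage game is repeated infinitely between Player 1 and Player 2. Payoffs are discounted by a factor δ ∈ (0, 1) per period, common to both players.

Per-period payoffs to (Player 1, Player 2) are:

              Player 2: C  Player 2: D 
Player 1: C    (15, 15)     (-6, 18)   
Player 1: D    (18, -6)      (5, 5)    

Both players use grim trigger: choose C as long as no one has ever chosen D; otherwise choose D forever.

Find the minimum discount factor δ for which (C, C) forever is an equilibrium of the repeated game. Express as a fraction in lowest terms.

3/13

Under grim trigger the critical discount factor is (T−C)/(T−P) with T = 18, C = 15, P = 5.
δ* = (18−15)/(18−5) = 3/13.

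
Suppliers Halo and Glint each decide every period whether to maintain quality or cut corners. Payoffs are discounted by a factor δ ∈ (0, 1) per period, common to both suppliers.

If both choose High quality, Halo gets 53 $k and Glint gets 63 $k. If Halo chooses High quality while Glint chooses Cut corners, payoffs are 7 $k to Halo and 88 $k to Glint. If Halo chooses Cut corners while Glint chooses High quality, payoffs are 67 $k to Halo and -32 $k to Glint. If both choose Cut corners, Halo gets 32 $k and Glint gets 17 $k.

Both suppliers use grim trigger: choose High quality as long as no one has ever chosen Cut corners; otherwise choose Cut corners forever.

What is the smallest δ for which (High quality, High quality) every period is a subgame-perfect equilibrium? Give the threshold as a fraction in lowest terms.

2/5

Halo: cooperation gives 53 each period; deviation gives 67 once then 32 forever.
  53/(1−δ) ≥ 67 + 32δ/(1−δ) ⇒ δ ≥ 14/35 = 2/5.
Glint: cooperation gives 63 each period; deviation gives 88 once then 17 forever.
  δ ≥ 25/71.
Both must hold, so the binding constraint is Halo's: δ ≥ 2/5.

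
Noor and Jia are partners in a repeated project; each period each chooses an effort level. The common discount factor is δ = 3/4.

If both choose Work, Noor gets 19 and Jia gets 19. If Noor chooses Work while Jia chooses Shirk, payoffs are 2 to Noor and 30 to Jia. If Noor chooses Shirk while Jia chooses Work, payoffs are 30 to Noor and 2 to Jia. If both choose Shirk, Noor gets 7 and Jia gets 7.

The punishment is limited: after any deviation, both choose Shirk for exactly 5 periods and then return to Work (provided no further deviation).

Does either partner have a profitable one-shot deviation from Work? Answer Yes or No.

IC: δ+…+δ^5 ≥ (30−19)/(19−7) = 11/12.
At δ = 3/4: partial sum = 2.2881 ≥ 0.9167. Cooperation sustainable.

No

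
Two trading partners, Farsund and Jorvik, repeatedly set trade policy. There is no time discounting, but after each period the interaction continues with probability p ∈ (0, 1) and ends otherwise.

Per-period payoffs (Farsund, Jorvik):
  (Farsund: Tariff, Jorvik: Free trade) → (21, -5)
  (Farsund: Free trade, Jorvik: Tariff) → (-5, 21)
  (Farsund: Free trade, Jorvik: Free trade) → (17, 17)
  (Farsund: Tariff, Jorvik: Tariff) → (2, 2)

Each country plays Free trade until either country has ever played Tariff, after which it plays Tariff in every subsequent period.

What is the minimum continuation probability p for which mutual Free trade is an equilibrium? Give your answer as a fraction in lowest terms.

4/19

With no time discounting, the continuation probability p plays the role of the discount factor.
Grim-trigger IC: 17/(1−p) ≥ 21 + 2p/(1−p) ⇒ p ≥ (21−17)/(21−2) = 4/19.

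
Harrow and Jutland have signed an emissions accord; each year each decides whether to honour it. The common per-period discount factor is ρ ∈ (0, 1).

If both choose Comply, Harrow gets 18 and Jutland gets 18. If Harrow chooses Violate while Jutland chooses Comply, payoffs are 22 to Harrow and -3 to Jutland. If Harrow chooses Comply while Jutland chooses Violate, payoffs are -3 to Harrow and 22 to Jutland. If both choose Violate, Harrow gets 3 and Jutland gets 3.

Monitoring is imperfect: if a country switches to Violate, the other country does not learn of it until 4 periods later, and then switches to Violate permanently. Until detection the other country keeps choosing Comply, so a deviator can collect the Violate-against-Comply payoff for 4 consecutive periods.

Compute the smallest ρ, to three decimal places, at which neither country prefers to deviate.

0.677

The best deviation is to choose Violate for all 4 undetected periods, earning 22 each, then 3 forever once detected.
Deviation value: 22(1−ρ^4)/(1−ρ) + 3ρ^4/(1−ρ); cooperation value: 18/(1−ρ).
IC: 18 ≥ 22(1−ρ^4) + 3ρ^4 = 22 − 19ρ^4.
So ρ^4 ≥ 4/19, giving ρ ≥ (4/19)^(1/4) ≈ 0.677.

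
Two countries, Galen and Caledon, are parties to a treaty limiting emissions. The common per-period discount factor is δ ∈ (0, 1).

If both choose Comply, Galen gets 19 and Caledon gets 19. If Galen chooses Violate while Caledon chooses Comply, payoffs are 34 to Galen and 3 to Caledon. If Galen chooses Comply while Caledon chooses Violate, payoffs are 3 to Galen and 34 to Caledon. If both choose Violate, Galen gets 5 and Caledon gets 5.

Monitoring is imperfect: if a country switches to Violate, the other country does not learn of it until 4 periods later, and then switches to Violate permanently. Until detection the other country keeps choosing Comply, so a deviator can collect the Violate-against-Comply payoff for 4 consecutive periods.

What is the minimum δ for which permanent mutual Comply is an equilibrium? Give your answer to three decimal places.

The best deviation is to choose Violate for all 4 undetected periods, earning 34 each, then 5 forever once detected.
Deviation value: 34(1−δ^4)/(1−δ) + 5δ^4/(1−δ); cooperation value: 19/(1−δ).
IC: 19 ≥ 34(1−δ^4) + 5δ^4 = 34 − 29δ^4.
So δ^4 ≥ 15/29, giving δ ≥ (15/29)^(1/4) ≈ 0.848.

0.848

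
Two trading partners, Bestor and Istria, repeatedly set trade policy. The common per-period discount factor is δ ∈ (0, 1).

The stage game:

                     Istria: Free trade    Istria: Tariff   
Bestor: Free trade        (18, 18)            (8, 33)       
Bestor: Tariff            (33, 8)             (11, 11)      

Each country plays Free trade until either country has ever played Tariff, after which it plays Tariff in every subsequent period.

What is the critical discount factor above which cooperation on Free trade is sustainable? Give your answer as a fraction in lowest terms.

Under grim trigger the critical discount factor is (T−C)/(T−P) with T = 33, C = 18, P = 11.
δ* = (33−18)/(33−11) = 15/22.

15/22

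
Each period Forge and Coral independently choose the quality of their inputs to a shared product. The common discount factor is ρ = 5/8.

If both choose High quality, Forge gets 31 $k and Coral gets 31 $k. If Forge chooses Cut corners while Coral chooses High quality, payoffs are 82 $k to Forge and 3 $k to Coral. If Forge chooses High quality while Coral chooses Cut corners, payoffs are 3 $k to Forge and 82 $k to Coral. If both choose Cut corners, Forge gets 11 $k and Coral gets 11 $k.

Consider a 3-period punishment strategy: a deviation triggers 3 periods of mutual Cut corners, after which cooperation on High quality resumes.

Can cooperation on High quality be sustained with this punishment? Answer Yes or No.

No

IC: ρ+…+ρ^3 ≥ (82−31)/(31−11) = 51/20.
At ρ = 5/8: partial sum = 1.2598 < 2.5500. Cooperation not sustainable.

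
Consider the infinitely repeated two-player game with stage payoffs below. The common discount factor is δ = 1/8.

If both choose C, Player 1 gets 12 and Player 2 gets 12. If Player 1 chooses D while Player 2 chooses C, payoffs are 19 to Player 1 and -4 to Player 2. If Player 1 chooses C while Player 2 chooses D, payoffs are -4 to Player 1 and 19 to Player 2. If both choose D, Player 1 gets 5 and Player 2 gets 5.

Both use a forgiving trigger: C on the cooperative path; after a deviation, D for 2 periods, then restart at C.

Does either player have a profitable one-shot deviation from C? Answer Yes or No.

A one-shot deviation gives 19 now, then 5 for 2 periods, then back to 12.
Gain from deviating: (19−12) today; loss: (12−5) in each of the next 2 periods.
No-deviation condition: (12−5)(δ+…+δ^2) ≥ 19−12, i.e. δ+…+δ^2 ≥ 1.
At δ = 1/8: δ+…+δ^2 = 0.1406 < 1.0000.
So cooperation is not sustainable.

Yes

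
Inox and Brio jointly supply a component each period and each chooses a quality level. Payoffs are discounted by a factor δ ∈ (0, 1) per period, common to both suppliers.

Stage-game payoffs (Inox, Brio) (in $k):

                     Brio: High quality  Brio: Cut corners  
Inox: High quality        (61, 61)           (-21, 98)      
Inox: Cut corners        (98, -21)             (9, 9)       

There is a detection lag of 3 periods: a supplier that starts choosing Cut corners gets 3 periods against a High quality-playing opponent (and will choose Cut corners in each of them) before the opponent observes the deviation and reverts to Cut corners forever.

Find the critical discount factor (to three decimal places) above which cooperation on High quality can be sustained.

The best deviation is to choose Cut corners for all 3 undetected periods, earning 98 each, then 9 forever once detected.
Deviation value: 98(1−δ^3)/(1−δ) + 9δ^3/(1−δ); cooperation value: 61/(1−δ).
IC: 61 ≥ 98(1−δ^3) + 9δ^3 = 98 − 89δ^3.
So δ^3 ≥ 37/89, giving δ ≥ (37/89)^(1/3) ≈ 0.746.

0.746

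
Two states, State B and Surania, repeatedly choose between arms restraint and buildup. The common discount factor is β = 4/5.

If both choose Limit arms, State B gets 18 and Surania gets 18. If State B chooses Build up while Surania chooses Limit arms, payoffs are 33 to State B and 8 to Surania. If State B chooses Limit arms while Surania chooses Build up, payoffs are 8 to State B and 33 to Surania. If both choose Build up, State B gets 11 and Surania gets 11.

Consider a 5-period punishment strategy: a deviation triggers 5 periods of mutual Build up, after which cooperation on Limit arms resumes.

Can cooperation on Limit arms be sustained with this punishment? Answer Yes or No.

Comparing payoff streams over the 6 periods until play realigns: cooperate → 18(1+β+…+β^5); deviate → 33 + 11(β+…+β^5).
Cooperation is sustained iff (18−11)(β+…+β^5) ≥ 33−18.
β+…+β^5 = 4/5·(1−(4/5)^5)/(1−4/5) = 2.6893, and (33−18)/(18−11) = 2.1429.
2.6893 ≥ 2.1429, so cooperation is sustainable.

Yes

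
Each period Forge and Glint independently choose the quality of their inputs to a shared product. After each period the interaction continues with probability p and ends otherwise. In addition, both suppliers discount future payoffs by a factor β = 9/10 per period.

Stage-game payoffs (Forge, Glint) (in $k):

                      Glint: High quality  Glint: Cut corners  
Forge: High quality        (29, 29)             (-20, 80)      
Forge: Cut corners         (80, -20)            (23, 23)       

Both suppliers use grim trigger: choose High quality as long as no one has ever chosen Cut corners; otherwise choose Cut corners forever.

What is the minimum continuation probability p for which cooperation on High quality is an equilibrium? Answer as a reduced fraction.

170/171

With continuation probability p and discount β, the effective per-period discount factor is βp.
Grim-trigger IC: βp ≥ (80−29)/(80−23) = 17/19.
So p ≥ (17/19)/(9/10) = 170/171.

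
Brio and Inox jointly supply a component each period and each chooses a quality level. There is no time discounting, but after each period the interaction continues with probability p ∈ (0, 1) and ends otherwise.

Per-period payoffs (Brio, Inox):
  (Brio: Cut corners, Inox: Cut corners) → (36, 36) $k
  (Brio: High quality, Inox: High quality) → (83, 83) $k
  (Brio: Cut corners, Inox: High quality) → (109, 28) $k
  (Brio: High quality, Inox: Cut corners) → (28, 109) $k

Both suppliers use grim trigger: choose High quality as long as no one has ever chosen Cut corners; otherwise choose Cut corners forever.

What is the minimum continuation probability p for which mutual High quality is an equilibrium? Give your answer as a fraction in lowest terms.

Expected cooperation value is 83 + p·83 + p²·83 + … = 83/(1−p); deviation gives 109 + p·36/(1−p).
83 ≥ 109(1−p) + 36p ⇒ 73p ≥ 26 ⇒ p ≥ 26/73.

26/73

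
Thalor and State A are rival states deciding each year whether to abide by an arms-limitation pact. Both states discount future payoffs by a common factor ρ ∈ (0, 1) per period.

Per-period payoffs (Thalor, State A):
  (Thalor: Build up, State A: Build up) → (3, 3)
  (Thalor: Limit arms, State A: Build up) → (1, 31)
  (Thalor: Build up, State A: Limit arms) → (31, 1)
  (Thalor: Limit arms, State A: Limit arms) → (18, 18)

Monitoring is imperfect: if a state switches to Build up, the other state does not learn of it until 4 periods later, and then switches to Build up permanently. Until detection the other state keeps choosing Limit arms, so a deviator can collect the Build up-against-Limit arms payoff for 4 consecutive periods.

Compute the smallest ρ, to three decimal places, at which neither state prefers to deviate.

0.825

A deviator earns 31 for 4 periods, then 3 forever; cooperating earns 18 forever. Multiplying the IC by (1−ρ):
18 ≥ 31(1−ρ^4) + 3ρ^4, so 28·ρ^4 ≥ 13 and ρ^4 ≥ 13/28.
ρ ≥ (13/28)^(1/4) ≈ 0.825.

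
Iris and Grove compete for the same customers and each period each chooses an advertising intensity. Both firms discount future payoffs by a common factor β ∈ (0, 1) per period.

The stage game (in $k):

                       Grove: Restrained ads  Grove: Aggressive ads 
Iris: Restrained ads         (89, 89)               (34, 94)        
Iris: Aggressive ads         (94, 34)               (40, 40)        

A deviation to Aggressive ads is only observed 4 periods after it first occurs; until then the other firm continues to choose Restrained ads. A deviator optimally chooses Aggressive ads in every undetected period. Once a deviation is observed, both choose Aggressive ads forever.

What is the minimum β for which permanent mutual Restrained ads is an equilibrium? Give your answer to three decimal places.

0.552

A deviator earns 94 for 4 periods, then 40 forever; cooperating earns 89 forever. Multiplying the IC by (1−β):
89 ≥ 94(1−β^4) + 40β^4, so 54·β^4 ≥ 5 and β^4 ≥ 5/54.
β ≥ (5/54)^(1/4) ≈ 0.552.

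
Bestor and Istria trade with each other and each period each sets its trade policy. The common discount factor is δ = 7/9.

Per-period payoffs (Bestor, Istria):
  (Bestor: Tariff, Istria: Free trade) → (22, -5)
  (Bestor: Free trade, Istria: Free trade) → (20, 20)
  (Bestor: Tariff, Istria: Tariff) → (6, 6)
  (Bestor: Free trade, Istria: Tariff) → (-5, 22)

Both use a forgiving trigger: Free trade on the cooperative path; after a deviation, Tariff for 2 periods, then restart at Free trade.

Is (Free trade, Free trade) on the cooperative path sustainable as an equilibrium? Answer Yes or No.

Yes

A one-shot deviation gives 22 now, then 6 for 2 periods, then back to 20.
Gain from deviating: (22−20) today; loss: (20−6) in each of the next 2 periods.
No-deviation condition: (20−6)(δ+…+δ^2) ≥ 22−20, i.e. δ+…+δ^2 ≥ 1/7.
At δ = 7/9: δ+…+δ^2 = 1.3827 ≥ 0.1429.
So cooperation is sustainable.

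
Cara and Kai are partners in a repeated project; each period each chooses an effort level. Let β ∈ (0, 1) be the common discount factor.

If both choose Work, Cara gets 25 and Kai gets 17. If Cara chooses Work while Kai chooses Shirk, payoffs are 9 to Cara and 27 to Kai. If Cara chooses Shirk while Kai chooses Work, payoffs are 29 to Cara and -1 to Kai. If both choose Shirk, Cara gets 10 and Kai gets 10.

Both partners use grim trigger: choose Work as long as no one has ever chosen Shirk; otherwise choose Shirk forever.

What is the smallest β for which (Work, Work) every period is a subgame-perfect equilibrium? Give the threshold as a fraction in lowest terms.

10/17

For Cara: deviation gain 29−25 = 4, per-period punishment loss 25−10 = 15. IC gives β ≥ 4/19.
For Kai: gain 10, loss 7 per period, so β ≥ 10/17.
The tighter constraint is Kai's, so cooperation needs β ≥ 10/17.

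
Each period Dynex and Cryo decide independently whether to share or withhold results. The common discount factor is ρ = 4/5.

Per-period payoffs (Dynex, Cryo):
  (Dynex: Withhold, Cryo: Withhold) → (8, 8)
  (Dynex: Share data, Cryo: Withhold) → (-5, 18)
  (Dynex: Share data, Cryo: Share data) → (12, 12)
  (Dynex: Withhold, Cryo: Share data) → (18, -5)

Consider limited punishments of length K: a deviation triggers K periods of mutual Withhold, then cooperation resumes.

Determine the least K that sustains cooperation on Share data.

IC: ρ(1−ρ^K)/(1−ρ) ≥ (18−12)/(12−8) = 3/2.
With ρ = 4/5: need 1 − ρ^K ≥ 3/2·(1−4/5)/(4/5), i.e. ρ^K ≤ 0.6250.
Since (4/5)^2 = 0.6400 and (4/5)^3 = 0.5120, the smallest such K is 3.

3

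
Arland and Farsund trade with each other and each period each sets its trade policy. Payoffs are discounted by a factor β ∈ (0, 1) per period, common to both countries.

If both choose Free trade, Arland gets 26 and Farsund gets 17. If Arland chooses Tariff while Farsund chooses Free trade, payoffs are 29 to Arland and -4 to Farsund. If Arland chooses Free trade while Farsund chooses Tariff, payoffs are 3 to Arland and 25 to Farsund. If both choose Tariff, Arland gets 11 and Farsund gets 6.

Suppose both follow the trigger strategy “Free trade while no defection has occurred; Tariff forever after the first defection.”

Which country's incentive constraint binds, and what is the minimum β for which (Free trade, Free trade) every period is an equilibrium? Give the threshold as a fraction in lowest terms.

Arland: cooperation gives 26 each period; deviation gives 29 once then 11 forever.
  26/(1−β) ≥ 29 + 11β/(1−β) ⇒ β ≥ 3/18 = 1/6.
Farsund: cooperation gives 17 each period; deviation gives 25 once then 6 forever.
  β ≥ 8/19.
Both must hold, so the binding constraint is Farsund's: β ≥ 8/19.

Farsund; β ≥ 8/19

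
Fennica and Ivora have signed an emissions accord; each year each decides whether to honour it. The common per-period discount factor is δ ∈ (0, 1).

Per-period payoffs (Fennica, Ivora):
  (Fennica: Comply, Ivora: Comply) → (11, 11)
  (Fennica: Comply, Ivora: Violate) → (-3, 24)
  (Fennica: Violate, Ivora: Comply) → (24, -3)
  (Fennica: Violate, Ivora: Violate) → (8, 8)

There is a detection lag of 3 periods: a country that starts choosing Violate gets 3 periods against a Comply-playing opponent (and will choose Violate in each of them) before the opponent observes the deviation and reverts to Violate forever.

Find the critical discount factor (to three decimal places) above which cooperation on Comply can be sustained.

The best deviation is to choose Violate for all 3 undetected periods, earning 24 each, then 8 forever once detected.
Deviation value: 24(1−δ^3)/(1−δ) + 8δ^3/(1−δ); cooperation value: 11/(1−δ).
IC: 11 ≥ 24(1−δ^3) + 8δ^3 = 24 − 16δ^3.
So δ^3 ≥ 13/16, giving δ ≥ (13/16)^(1/3) ≈ 0.933.

0.933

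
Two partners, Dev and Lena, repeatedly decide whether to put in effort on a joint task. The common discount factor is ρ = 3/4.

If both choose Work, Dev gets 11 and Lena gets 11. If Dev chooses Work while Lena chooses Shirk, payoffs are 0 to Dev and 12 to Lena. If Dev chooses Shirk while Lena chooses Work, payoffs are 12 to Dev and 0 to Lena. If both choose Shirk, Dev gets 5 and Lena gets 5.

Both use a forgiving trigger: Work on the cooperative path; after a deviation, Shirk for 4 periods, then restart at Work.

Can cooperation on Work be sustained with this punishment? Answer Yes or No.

Comparing payoff streams over the 5 periods until play realigns: cooperate → 11(1+ρ+…+ρ^4); deviate → 12 + 5(ρ+…+ρ^4).
Cooperation is sustained iff (11−5)(ρ+…+ρ^4) ≥ 12−11.
ρ+…+ρ^4 = 3/4·(1−(3/4)^4)/(1−3/4) = 2.0508, and (12−11)/(11−5) = 0.1667.
2.0508 ≥ 0.1667, so cooperation is sustainable.

Yes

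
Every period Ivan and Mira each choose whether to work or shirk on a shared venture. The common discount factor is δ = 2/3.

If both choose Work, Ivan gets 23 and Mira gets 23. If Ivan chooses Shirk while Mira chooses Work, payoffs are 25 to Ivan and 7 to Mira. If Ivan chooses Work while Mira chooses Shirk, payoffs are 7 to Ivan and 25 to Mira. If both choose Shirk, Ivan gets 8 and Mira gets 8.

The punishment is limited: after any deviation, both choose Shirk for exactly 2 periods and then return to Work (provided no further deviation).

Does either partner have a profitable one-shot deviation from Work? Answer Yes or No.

A one-shot deviation gives 25 now, then 8 for 2 periods, then back to 23.
Gain from deviating: (25−23) today; loss: (23−8) in each of the next 2 periods.
No-deviation condition: (23−8)(δ+…+δ^2) ≥ 25−23, i.e. δ+…+δ^2 ≥ 2/15.
At δ = 2/3: δ+…+δ^2 = 1.1111 ≥ 0.1333.
So cooperation is sustainable.

No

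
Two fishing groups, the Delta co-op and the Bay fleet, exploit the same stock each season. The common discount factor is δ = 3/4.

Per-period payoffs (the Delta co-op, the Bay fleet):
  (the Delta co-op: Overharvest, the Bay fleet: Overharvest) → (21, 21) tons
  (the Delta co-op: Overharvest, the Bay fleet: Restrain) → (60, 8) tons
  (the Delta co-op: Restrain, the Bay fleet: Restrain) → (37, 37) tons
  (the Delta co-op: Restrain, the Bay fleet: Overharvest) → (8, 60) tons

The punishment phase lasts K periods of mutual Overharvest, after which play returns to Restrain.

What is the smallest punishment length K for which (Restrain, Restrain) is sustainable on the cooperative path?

Need Σ_{k=1}^{K} δ^k ≥ (60−37)/(37−21) = 1.4375 at δ = 3/4.
At K = 2 the sum is 1.3125 < 1.4375; at K = 3 it is 1.7344 ≥ 1.4375.
So the minimum punishment length is K = 3.

3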